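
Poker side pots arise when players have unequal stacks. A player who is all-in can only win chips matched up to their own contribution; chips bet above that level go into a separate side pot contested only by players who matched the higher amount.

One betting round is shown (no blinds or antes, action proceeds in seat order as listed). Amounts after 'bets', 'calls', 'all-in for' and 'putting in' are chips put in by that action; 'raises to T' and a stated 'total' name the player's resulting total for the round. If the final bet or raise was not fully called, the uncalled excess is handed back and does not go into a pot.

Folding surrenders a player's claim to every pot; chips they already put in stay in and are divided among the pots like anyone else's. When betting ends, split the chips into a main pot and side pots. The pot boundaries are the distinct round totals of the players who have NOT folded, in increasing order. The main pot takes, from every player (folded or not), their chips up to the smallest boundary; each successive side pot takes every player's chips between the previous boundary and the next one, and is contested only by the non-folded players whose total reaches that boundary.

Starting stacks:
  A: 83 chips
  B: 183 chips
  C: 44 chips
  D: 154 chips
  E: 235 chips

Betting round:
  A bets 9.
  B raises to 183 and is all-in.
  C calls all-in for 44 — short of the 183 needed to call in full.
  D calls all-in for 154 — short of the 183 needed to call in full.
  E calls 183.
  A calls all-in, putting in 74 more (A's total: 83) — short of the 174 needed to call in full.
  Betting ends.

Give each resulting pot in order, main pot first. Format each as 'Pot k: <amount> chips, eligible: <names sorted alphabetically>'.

Pot 1: 220 chips, eligible: A, B, C, D, E
Pot 2: 156 chips, eligible: A, B, D, E
Pot 3: 213 chips, eligible: B, D, E
Pot 4: 58 chips, eligible: B, E

Derivation:
Contributions: A=83, B=183, C=44, D=154, E=183
Pot levels (distinct totals of non-folded players): 44, 83, 154, 183
Layer 1-44: 44 each from A, B, C, D, E = 44*5 = 220 chips; eligible A, B, C, D, E
Layer 45-83: 39 each from A, B, D, E = 39*4 = 156 chips; eligible A, B, D, E
Layer 84-154: 71 each from B, D, E = 71*3 = 213 chips; eligible B, D, E
Layer 155-183: 29 each from B, E = 29*2 = 58 chips; eligible B, E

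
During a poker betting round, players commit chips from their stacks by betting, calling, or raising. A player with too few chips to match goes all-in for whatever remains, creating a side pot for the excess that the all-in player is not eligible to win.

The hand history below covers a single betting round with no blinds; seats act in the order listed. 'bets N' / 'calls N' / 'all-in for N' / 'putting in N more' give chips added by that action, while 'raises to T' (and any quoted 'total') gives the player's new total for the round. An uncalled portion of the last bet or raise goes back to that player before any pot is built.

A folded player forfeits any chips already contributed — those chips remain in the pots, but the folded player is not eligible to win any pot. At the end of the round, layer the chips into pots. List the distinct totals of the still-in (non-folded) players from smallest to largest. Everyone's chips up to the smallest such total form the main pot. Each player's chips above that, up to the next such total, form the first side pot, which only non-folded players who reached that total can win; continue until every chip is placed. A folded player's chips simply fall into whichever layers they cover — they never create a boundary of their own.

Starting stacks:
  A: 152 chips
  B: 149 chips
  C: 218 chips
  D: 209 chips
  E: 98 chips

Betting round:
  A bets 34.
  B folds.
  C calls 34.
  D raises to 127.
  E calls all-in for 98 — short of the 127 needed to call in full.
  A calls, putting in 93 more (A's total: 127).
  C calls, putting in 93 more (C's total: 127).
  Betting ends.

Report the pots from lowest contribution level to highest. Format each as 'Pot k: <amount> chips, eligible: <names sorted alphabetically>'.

Pot 1: 392 chips, eligible: A, C, D, E
Pot 2: 87 chips, eligible: A, C, D

Derivation:
Contributions: A=127, C=127, D=127, E=98
Folded: B
Pot levels (distinct totals of non-folded players): 98, 127
Layer 1-98: 98 each from A, C, D, E = 98*4 = 392 chips; eligible A, C, D, E
Layer 99-127: 29 each from A, C, D = 29*3 = 87 chips; eligible A, C, D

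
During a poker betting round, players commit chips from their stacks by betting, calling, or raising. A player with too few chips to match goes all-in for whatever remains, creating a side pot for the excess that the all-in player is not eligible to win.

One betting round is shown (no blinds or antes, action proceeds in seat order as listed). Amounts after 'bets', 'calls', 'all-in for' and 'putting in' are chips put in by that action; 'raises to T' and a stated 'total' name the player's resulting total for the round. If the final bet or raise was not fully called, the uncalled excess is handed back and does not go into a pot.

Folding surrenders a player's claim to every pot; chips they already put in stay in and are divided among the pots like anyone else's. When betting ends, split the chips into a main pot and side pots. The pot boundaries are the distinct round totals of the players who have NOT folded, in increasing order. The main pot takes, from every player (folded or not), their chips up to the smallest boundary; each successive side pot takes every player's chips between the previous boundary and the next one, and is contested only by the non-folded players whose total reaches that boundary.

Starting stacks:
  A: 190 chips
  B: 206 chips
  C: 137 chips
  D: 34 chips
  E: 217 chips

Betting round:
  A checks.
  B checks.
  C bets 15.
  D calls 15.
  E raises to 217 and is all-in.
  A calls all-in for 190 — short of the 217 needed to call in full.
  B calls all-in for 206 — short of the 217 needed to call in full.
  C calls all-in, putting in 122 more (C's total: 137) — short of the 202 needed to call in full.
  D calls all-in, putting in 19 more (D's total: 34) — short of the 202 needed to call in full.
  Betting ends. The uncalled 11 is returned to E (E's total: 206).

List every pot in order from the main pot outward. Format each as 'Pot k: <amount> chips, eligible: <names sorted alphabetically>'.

Contributions (after 11 returned to E): A=190, B=206, C=137, D=34, E=206
Pot levels (distinct totals of non-folded players): 34, 137, 190, 206
Layer 1-34: 34 each from A, B, C, D, E = 34*5 = 170 chips; eligible A, B, C, D, E
Layer 35-137: 103 each from A, B, C, E = 103*4 = 412 chips; eligible A, B, C, E
Layer 138-190: 53 each from A, B, E = 53*3 = 159 chips; eligible A, B, E
Layer 191-206: 16 each from B, E = 16*2 = 32 chips; eligible B, E

Pot 1: 170 chips, eligible: A, B, C, D, E
Pot 2: 412 chips, eligible: A, B, C, E
Pot 3: 159 chips, eligible: A, B, E
Pot 4: 32 chips, eligible: B, E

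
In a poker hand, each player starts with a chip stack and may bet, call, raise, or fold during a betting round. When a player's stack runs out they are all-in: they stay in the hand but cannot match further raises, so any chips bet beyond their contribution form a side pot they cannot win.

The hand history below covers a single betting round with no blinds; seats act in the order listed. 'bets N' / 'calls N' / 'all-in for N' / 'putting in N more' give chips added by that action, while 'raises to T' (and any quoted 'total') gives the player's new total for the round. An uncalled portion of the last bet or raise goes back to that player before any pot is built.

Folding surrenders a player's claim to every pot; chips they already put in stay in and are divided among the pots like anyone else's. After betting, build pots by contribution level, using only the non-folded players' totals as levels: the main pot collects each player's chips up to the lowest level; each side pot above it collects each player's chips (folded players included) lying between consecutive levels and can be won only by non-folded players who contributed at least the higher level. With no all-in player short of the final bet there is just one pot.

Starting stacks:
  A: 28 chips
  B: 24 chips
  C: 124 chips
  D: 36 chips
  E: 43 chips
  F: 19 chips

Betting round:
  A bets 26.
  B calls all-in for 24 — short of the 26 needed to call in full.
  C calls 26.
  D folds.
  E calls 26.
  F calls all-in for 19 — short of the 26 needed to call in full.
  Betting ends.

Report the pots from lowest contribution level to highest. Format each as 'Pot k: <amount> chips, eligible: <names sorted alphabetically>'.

Pot 1: 95 chips, eligible: A, B, C, E, F
Pot 2: 20 chips, eligible: A, B, C, E
Pot 3: 6 chips, eligible: A, C, E

Derivation:
Contributions: A=26, B=24, C=26, E=26, F=19
Folded: D
Pot levels (distinct totals of non-folded players): 19, 24, 26
Layer 1-19: 19 each from A, B, C, E, F = 19*5 = 95 chips; eligible A, B, C, E, F
Layer 20-24: 5 each from A, B, C, E = 5*4 = 20 chips; eligible A, B, C, E
Layer 25-26: 2 each from A, C, E = 2*3 = 6 chips; eligible A, C, E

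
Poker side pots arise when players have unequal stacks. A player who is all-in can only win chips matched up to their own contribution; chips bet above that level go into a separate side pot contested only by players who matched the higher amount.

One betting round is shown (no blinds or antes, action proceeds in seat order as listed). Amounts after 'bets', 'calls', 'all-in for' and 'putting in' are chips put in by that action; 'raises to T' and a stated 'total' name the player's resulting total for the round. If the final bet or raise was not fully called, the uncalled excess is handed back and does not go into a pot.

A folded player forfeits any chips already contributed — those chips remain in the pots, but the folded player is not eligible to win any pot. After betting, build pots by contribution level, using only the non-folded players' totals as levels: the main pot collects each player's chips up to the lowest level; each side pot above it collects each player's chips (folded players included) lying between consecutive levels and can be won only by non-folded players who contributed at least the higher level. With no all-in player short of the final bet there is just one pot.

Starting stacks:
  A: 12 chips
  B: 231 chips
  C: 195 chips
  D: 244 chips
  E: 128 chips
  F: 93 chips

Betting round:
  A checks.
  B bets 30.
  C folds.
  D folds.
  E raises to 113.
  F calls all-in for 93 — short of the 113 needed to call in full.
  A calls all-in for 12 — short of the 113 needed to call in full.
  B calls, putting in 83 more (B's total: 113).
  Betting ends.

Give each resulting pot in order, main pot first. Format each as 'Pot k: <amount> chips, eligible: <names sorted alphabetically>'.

Pot 1: 48 chips, eligible: A, B, E, F
Pot 2: 243 chips, eligible: B, E, F
Pot 3: 40 chips, eligible: B, E

Derivation:
Contributions: A=12, B=113, E=113, F=93
Folded: C, D
Pot levels (distinct totals of non-folded players): 12, 93, 113
Layer 1-12: 12 each from A, B, E, F = 12*4 = 48 chips; eligible A, B, E, F
Layer 13-93: 81 each from B, E, F = 81*3 = 243 chips; eligible B, E, F
Layer 94-113: 20 each from B, E = 20*2 = 40 chips; eligible B, E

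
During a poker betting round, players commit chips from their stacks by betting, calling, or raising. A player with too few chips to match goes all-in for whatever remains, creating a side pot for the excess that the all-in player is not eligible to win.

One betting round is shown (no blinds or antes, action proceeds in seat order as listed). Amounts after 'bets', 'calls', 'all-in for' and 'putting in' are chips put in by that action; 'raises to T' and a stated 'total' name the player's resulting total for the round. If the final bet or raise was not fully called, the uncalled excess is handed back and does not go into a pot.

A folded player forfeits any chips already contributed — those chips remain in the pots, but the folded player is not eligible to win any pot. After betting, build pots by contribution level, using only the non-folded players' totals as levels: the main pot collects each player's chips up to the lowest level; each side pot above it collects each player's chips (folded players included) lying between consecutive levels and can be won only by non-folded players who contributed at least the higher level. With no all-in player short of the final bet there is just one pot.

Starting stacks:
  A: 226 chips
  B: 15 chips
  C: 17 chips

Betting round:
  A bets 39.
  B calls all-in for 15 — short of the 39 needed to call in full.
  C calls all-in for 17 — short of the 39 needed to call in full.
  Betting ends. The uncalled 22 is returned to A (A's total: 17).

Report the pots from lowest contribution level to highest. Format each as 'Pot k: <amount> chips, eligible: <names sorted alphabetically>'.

Pot 1: 45 chips, eligible: A, B, C
Pot 2: 4 chips, eligible: A, C

Derivation:
Contributions (after 22 returned to A): A=17, B=15, C=17
Pot levels (distinct totals of non-folded players): 15, 17
Layer 1-15: 15 each from A, B, C = 15*3 = 45 chips; eligible A, B, C
Layer 16-17: 2 each from A, C = 2*2 = 4 chips; eligible A, C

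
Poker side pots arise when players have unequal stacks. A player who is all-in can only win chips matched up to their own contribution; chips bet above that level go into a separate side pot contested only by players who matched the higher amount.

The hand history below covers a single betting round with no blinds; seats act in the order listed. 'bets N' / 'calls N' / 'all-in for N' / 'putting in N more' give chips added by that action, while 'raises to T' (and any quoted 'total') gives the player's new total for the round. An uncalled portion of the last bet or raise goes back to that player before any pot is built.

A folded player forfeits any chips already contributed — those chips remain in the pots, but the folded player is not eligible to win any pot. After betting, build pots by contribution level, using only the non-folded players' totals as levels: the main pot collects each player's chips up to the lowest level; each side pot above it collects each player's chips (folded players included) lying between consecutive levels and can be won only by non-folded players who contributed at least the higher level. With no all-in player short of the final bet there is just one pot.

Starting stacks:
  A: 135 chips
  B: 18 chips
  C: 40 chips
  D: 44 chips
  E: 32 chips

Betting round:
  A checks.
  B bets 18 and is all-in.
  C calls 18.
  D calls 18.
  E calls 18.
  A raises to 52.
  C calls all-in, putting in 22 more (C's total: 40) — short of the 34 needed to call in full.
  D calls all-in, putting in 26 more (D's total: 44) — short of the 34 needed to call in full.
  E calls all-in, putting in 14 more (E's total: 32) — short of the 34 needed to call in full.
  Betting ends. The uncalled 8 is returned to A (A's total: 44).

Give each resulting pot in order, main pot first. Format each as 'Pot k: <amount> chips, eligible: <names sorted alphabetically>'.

Contributions (after 8 returned to A): A=44, B=18, C=40, D=44, E=32
Pot levels (distinct totals of non-folded players): 18, 32, 40, 44
Layer 1-18: 18 each from A, B, C, D, E = 18*5 = 90 chips; eligible A, B, C, D, E
Layer 19-32: 14 each from A, C, D, E = 14*4 = 56 chips; eligible A, C, D, E
Layer 33-40: 8 each from A, C, D = 8*3 = 24 chips; eligible A, C, D
Layer 41-44: 4 each from A, D = 4*2 = 8 chips; eligible A, D

Pot 1: 90 chips, eligible: A, B, C, D, E
Pot 2: 56 chips, eligible: A, C, D, E
Pot 3: 24 chips, eligible: A, C, D
Pot 4: 8 chips, eligible: A, D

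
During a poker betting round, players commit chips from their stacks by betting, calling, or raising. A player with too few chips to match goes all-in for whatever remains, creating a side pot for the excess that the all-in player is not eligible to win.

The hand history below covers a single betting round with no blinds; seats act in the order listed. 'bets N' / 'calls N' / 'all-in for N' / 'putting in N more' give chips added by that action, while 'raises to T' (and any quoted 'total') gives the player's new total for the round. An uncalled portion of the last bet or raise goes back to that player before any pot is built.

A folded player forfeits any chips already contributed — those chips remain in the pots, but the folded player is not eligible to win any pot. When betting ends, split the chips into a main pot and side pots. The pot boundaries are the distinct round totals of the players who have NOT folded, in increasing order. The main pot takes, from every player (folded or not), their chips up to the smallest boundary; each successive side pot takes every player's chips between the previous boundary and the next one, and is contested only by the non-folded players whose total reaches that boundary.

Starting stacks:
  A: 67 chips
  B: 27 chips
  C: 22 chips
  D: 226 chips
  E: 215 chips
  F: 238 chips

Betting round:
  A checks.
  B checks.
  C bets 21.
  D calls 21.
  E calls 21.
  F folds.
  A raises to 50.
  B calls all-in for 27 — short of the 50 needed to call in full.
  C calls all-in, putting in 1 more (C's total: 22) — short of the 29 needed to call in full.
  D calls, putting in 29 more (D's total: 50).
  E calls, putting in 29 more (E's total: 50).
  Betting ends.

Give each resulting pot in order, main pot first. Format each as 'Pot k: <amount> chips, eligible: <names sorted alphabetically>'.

Pot 1: 110 chips, eligible: A, B, C, D, E
Pot 2: 20 chips, eligible: A, B, D, E
Pot 3: 69 chips, eligible: A, D, E

Derivation:
Contributions: A=50, B=27, C=22, D=50, E=50
Folded: F
Pot levels (distinct totals of non-folded players): 22, 27, 50
Layer 1-22: 22 each from A, B, C, D, E = 22*5 = 110 chips; eligible A, B, C, D, E
Layer 23-27: 5 each from A, B, D, E = 5*4 = 20 chips; eligible A, B, D, E
Layer 28-50: 23 each from A, D, E = 23*3 = 69 chips; eligible A, D, E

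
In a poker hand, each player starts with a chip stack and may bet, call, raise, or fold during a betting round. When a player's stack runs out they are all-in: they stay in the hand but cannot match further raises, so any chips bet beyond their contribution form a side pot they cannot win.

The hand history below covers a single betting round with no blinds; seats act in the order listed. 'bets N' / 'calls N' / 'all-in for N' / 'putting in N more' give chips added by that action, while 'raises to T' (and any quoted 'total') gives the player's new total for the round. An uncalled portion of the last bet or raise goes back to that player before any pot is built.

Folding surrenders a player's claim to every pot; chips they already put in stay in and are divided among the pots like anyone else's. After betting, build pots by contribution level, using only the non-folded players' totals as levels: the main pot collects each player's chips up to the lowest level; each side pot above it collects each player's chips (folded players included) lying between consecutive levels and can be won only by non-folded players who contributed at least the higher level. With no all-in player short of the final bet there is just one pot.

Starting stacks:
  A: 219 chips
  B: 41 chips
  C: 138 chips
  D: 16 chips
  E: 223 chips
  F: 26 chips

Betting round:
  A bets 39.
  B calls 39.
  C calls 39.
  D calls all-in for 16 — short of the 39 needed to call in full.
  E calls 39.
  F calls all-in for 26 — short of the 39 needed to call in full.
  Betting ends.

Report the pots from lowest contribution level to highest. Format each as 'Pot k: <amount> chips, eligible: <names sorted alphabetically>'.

Pot 1: 96 chips, eligible: A, B, C, D, E, F
Pot 2: 50 chips, eligible: A, B, C, E, F
Pot 3: 52 chips, eligible: A, B, C, E

Derivation:
Contributions: A=39, B=39, C=39, D=16, E=39, F=26
Pot levels (distinct totals of non-folded players): 16, 26, 39
Layer 1-16: 16 each from A, B, C, D, E, F = 16*6 = 96 chips; eligible A, B, C, D, E, F
Layer 17-26: 10 each from A, B, C, E, F = 10*5 = 50 chips; eligible A, B, C, E, F
Layer 27-39: 13 each from A, B, C, E = 13*4 = 52 chips; eligible A, B, C, E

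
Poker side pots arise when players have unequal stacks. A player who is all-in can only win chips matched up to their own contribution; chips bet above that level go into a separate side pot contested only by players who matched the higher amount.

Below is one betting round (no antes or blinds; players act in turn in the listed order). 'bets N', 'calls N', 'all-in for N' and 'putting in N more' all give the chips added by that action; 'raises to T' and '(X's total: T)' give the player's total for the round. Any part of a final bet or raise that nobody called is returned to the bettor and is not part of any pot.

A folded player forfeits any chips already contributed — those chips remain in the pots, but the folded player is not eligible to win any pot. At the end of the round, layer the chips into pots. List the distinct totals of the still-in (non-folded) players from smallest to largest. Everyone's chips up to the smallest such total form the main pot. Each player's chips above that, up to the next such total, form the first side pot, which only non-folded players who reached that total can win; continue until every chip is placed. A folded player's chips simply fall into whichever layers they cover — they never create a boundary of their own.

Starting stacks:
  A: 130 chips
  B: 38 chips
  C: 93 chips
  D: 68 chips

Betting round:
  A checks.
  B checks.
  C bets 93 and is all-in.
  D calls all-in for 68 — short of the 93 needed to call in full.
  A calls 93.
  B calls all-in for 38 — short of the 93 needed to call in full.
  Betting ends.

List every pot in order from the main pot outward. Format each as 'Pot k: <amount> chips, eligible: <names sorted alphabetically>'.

Pot 1: 152 chips, eligible: A, B, C, D
Pot 2: 90 chips, eligible: A, C, D
Pot 3: 50 chips, eligible: A, C

Derivation:
Contributions: A=93, B=38, C=93, D=68
Pot levels (distinct totals of non-folded players): 38, 68, 93
Layer 1-38: 38 each from A, B, C, D = 38*4 = 152 chips; eligible A, B, C, D
Layer 39-68: 30 each from A, C, D = 30*3 = 90 chips; eligible A, C, D
Layer 69-93: 25 each from A, C = 25*2 = 50 chips; eligible A, C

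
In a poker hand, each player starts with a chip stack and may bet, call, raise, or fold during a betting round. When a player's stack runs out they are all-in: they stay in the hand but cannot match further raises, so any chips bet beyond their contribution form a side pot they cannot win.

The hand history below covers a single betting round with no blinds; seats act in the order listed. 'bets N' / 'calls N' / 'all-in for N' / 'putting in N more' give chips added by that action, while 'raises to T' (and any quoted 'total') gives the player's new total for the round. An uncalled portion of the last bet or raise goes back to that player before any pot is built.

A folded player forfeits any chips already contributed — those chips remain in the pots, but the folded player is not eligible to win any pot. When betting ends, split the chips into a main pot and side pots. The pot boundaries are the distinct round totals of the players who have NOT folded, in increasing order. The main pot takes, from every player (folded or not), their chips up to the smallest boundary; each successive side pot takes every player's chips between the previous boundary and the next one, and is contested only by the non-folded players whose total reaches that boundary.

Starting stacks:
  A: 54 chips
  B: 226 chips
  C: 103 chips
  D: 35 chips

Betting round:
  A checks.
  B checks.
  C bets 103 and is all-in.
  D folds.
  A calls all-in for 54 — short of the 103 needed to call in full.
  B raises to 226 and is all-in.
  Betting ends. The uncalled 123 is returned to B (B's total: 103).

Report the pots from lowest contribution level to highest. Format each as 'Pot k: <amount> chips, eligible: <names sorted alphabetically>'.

Pot 1: 162 chips, eligible: A, B, C
Pot 2: 98 chips, eligible: B, C

Derivation:
Contributions (after 123 returned to B): A=54, B=103, C=103
Folded: D
Pot levels (distinct totals of non-folded players): 54, 103
Layer 1-54: 54 each from A, B, C = 54*3 = 162 chips; eligible A, B, C
Layer 55-103: 49 each from B, C = 49*2 = 98 chips; eligible B, C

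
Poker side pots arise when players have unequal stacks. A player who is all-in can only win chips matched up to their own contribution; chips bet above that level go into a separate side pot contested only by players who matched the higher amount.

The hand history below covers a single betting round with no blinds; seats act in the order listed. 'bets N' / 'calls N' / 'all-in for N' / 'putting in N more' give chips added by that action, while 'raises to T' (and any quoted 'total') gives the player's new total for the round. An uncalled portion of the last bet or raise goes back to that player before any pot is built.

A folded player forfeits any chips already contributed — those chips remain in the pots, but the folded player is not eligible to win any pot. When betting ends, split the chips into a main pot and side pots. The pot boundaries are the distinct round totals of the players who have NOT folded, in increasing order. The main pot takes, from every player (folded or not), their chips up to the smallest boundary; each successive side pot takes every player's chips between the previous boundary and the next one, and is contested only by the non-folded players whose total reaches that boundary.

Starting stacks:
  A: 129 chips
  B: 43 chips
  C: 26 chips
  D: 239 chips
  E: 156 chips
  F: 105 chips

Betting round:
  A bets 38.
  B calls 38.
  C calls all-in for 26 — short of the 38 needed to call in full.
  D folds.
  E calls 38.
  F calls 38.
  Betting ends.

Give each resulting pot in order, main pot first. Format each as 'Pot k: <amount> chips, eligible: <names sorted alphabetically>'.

Pot 1: 130 chips, eligible: A, B, C, E, F
Pot 2: 48 chips, eligible: A, B, E, F

Derivation:
Contributions: A=38, B=38, C=26, E=38, F=38
Folded: D
Pot levels (distinct totals of non-folded players): 26, 38
Layer 1-26: 26 each from A, B, C, E, F = 26*5 = 130 chips; eligible A, B, C, E, F
Layer 27-38: 12 each from A, B, E, F = 12*4 = 48 chips; eligible A, B, E, F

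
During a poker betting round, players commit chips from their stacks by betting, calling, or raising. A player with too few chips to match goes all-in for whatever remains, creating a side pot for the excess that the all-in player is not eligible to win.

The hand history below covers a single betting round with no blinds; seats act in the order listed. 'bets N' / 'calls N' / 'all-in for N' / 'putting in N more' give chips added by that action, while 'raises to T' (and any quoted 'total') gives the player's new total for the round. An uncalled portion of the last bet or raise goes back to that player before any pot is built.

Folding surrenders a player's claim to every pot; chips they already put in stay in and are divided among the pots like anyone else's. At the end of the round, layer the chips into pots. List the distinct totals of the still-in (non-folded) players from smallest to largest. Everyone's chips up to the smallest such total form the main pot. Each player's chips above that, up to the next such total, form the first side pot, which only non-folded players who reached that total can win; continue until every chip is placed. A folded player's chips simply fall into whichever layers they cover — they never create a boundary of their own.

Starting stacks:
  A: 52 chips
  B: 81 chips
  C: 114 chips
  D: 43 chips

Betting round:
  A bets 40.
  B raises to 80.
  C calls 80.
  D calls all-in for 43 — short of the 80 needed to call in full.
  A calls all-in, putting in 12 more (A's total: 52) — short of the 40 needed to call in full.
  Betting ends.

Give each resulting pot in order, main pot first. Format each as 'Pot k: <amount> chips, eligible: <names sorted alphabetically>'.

Contributions: A=52, B=80, C=80, D=43
Pot levels (distinct totals of non-folded players): 43, 52, 80
Layer 1-43: 43 each from A, B, C, D = 43*4 = 172 chips; eligible A, B, C, D
Layer 44-52: 9 each from A, B, C = 9*3 = 27 chips; eligible A, B, C
Layer 53-80: 28 each from B, C = 28*2 = 56 chips; eligible B, C

Pot 1: 172 chips, eligible: A, B, C, D
Pot 2: 27 chips, eligible: A, B, C
Pot 3: 56 chips, eligible: B, C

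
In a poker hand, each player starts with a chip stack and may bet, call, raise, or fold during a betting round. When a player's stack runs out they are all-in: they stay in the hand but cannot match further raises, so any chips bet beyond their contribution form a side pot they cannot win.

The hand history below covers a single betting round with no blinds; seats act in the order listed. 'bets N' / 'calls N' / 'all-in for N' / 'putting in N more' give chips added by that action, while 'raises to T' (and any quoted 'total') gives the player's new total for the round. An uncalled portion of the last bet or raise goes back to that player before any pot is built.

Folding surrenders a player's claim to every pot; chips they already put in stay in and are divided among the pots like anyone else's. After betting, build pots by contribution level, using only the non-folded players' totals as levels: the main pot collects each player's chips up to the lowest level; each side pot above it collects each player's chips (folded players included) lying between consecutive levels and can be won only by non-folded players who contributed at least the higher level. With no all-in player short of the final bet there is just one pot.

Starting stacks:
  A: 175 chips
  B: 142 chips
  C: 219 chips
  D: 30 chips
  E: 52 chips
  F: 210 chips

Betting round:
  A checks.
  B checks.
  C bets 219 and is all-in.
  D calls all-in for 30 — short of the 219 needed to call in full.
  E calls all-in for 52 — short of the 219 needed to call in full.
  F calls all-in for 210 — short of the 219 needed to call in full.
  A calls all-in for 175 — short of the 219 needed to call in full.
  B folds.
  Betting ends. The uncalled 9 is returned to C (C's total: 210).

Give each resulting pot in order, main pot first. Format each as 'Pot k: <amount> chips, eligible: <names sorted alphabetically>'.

Pot 1: 150 chips, eligible: A, C, D, E, F
Pot 2: 88 chips, eligible: A, C, E, F
Pot 3: 369 chips, eligible: A, C, F
Pot 4: 70 chips, eligible: C, F

Derivation:
Contributions (after 9 returned to C): A=175, C=210, D=30, E=52, F=210
Folded: B
Pot levels (distinct totals of non-folded players): 30, 52, 175, 210
Layer 1-30: 30 each from A, C, D, E, F = 30*5 = 150 chips; eligible A, C, D, E, F
Layer 31-52: 22 each from A, C, E, F = 22*4 = 88 chips; eligible A, C, E, F
Layer 53-175: 123 each from A, C, F = 123*3 = 369 chips; eligible A, C, F
Layer 176-210: 35 each from C, F = 35*2 = 70 chips; eligible C, F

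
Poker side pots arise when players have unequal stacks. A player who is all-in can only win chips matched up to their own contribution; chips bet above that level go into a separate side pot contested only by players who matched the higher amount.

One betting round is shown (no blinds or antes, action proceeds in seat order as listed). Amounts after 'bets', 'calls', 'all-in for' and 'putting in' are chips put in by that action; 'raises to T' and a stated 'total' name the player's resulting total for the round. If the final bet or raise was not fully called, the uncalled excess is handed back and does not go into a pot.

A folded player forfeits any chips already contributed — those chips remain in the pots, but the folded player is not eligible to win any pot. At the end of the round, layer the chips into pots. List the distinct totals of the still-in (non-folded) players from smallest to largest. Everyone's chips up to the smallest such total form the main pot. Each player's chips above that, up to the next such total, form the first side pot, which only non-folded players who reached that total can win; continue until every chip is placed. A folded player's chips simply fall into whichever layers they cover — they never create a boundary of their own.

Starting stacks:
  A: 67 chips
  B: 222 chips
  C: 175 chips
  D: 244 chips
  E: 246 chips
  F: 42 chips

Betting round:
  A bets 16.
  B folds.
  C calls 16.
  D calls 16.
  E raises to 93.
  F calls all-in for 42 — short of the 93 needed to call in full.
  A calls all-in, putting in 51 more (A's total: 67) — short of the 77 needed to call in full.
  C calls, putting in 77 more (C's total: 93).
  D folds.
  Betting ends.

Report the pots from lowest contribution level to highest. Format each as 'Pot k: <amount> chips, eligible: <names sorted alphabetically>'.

Pot 1: 184 chips, eligible: A, C, E, F
Pot 2: 75 chips, eligible: A, C, E
Pot 3: 52 chips, eligible: C, E

Derivation:
Contributions: A=67, C=93, D=16, E=93, F=42
Folded: B, D
Pot levels (distinct totals of non-folded players): 42, 67, 93
Layer 1-42: A 42 + C 42 + D 16 + E 42 + F 42 = 184 chips; eligible A, C, E, F
Layer 43-67: 25 each from A, C, E = 25*3 = 75 chips; eligible A, C, E
Layer 68-93: 26 each from C, E = 26*2 = 52 chips; eligible C, E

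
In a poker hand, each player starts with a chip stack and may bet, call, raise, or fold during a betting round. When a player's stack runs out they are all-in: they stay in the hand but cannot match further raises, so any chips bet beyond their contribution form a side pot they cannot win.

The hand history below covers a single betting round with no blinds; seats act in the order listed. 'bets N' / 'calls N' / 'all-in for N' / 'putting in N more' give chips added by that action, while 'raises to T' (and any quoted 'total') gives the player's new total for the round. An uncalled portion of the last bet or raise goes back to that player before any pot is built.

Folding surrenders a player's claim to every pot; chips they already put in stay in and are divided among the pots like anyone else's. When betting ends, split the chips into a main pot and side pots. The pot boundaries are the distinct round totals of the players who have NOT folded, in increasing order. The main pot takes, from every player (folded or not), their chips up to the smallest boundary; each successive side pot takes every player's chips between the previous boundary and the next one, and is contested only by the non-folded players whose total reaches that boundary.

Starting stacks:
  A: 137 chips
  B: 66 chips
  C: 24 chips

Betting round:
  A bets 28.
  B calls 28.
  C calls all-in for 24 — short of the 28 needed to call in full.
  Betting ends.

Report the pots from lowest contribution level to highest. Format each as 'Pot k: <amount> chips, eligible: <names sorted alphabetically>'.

Contributions: A=28, B=28, C=24
Pot levels (distinct totals of non-folded players): 24, 28
Layer 1-24: 24 each from A, B, C = 24*3 = 72 chips; eligible A, B, C
Layer 25-28: 4 each from A, B = 4*2 = 8 chips; eligible A, B

Pot 1: 72 chips, eligible: A, B, C
Pot 2: 8 chips, eligible: A, B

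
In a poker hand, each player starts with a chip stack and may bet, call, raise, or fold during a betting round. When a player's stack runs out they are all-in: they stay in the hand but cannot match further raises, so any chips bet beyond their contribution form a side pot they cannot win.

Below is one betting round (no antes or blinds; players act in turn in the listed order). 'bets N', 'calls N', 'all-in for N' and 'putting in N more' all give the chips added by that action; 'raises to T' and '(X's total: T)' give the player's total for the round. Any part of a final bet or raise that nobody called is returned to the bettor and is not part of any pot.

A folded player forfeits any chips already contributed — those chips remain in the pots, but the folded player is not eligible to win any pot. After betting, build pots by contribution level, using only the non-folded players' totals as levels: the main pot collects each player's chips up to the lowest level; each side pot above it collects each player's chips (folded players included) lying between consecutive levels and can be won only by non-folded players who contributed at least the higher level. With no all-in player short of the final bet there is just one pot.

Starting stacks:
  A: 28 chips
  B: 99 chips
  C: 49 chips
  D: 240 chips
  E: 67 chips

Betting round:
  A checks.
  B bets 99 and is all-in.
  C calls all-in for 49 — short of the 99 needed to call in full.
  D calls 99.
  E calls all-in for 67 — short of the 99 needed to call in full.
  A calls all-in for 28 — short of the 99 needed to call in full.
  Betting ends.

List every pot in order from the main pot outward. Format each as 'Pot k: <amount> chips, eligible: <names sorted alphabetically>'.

Contributions: A=28, B=99, C=49, D=99, E=67
Pot levels (distinct totals of non-folded players): 28, 49, 67, 99
Layer 1-28: 28 each from A, B, C, D, E = 28*5 = 140 chips; eligible A, B, C, D, E
Layer 29-49: 21 each from B, C, D, E = 21*4 = 84 chips; eligible B, C, D, E
Layer 50-67: 18 each from B, D, E = 18*3 = 54 chips; eligible B, D, E
Layer 68-99: 32 each from B, D = 32*2 = 64 chips; eligible B, D

Pot 1: 140 chips, eligible: A, B, C, D, E
Pot 2: 84 chips, eligible: B, C, D, E
Pot 3: 54 chips, eligible: B, D, E
Pot 4: 64 chips, eligible: B, D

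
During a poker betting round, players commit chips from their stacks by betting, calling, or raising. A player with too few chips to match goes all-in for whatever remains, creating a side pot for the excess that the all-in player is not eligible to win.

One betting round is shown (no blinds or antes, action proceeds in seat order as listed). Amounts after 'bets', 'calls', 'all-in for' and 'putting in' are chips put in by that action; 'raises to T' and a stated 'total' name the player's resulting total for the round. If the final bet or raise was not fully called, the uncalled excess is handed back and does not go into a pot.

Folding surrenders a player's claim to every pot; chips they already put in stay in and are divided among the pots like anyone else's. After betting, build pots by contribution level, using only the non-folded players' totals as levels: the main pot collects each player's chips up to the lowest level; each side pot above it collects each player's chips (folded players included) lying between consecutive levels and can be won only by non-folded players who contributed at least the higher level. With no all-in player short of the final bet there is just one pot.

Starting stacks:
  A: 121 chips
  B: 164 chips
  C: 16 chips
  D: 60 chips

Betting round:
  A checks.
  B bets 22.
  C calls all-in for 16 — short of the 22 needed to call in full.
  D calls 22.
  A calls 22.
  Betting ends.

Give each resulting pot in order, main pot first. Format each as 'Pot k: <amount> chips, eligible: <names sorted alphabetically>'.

Pot 1: 64 chips, eligible: A, B, C, D
Pot 2: 18 chips, eligible: A, B, D

Derivation:
Contributions: A=22, B=22, C=16, D=22
Pot levels (distinct totals of non-folded players): 16, 22
Layer 1-16: 16 each from A, B, C, D = 16*4 = 64 chips; eligible A, B, C, D
Layer 17-22: 6 each from A, B, D = 6*3 = 18 chips; eligible A, B, D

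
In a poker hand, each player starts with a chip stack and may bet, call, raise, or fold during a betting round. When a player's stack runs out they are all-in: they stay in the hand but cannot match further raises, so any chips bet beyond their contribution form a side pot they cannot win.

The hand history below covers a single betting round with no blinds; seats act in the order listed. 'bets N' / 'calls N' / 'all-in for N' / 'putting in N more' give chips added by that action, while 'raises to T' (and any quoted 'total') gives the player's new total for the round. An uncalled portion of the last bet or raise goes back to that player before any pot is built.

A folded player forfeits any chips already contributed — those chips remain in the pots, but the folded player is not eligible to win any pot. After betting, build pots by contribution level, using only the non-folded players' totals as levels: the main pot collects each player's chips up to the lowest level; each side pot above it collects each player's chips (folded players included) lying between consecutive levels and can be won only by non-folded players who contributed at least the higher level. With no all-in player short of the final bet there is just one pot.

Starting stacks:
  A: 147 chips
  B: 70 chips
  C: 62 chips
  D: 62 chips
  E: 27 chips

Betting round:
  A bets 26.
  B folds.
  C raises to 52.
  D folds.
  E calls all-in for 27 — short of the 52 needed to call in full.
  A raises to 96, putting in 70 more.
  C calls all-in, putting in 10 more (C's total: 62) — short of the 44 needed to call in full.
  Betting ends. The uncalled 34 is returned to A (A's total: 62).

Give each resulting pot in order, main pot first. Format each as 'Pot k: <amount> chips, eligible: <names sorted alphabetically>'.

Pot 1: 81 chips, eligible: A, C, E
Pot 2: 70 chips, eligible: A, C

Derivation:
Contributions (after 34 returned to A): A=62, C=62, E=27
Folded: B, D
Pot levels (distinct totals of non-folded players): 27, 62
Layer 1-27: 27 each from A, C, E = 27*3 = 81 chips; eligible A, C, E
Layer 28-62: 35 each from A, C = 35*2 = 70 chips; eligible A, C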